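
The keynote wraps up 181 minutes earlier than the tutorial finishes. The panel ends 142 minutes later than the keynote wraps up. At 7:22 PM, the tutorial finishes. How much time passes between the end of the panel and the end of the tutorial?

The keynote ends at 7:22 PM − 181 min = 4:21 PM.
The panel ends at 4:21 PM + 142 min = 6:43 PM.
From 6:43 PM to 7:22 PM is 39 minutes.

39 minutes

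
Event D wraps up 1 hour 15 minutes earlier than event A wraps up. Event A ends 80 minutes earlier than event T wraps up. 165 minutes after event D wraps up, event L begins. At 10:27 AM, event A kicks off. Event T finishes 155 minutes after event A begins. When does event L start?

1:12 PM

Event T ends at 10:27 AM + 155 min = 1:02 PM.
Event A ends at 1:02 PM − 80 min = 11:42 AM.
Event D ends at 11:42 AM − 75 min = 10:27 AM.
Event L starts at 10:27 AM + 165 min = 1:12 PM.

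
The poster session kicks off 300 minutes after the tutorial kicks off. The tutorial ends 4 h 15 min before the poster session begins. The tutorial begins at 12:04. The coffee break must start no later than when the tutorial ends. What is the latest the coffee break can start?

The poster session starts at 12:04 + 300 min = 17:04.
The tutorial ends at 17:04 − 255 min = 12:49.
The coffee break is bounded by the tutorial, so the latest it can start is 12:49.

12:49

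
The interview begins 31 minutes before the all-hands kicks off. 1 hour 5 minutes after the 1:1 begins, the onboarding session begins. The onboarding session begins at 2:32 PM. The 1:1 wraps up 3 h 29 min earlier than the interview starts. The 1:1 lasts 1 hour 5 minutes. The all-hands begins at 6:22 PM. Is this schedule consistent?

The interview starts at 6:22 PM − 31 min = 5:51 PM.
The 1:1 ends at 5:51 PM − 209 min = 2:22 PM.
The 1:1 starts at 2:22 PM − 65 min = 1:17 PM.
The onboarding session starts at 1:17 PM + 65 min = 2:22 PM.
But the onboarding session is also said to start at 2:32 PM — a 10-minute conflict.

No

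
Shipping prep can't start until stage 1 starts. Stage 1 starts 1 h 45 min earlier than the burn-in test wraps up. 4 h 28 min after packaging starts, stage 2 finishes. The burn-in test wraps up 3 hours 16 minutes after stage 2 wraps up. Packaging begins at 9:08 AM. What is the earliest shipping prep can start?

3:07 PM

Stage 2 ends at 9:08 AM + 268 min = 1:36 PM.
The burn-in test ends at 1:36 PM + 196 min = 4:52 PM.
Stage 1 starts at 4:52 PM − 105 min = 3:07 PM.
Shipping prep is bounded by stage 1, so the earliest it can start is 3:07 PM.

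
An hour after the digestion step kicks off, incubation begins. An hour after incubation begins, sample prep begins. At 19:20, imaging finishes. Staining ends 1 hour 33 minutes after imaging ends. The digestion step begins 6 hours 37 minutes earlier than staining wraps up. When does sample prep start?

16:16

Staining ends at 19:20 + 93 min = 20:53.
The digestion step starts at 20:53 − 397 min = 14:16.
Incubation starts at 14:16 + 60 min = 15:16.
Sample prep starts at 15:16 + 60 min = 16:16.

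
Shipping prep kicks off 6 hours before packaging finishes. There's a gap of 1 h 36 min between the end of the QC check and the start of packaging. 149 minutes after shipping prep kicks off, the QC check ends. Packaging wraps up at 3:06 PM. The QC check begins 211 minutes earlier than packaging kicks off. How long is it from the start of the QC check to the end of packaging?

326 minutes

Shipping prep starts at 3:06 PM − 360 min = 9:06 AM.
The QC check ends at 9:06 AM + 149 min = 11:35 AM.
Packaging starts at 11:35 AM + 96 min = 1:11 PM.
The QC check starts at 1:11 PM − 211 min = 9:40 AM.
From 9:40 AM to 3:06 PM is 326 minutes.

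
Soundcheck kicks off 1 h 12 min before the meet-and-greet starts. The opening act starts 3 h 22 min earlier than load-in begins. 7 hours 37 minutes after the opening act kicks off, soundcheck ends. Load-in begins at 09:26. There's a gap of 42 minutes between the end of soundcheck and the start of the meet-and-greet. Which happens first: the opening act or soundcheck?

the opening act

The opening act starts at 09:26 − 202 min = 06:04.
Soundcheck ends at 06:04 + 457 min = 13:41.
The meet-and-greet starts at 13:41 + 42 min = 14:23.
Soundcheck starts at 14:23 − 72 min = 13:11.
The opening act starts at 06:04 and soundcheck starts at 13:11, so the opening act is first.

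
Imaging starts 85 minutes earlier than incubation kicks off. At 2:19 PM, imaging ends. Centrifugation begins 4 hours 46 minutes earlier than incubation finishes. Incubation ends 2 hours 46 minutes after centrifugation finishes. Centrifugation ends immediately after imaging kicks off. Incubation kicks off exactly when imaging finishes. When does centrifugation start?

10:54 AM

Incubation starts at 2:19 PM.
Imaging starts at 2:19 PM − 85 min = 12:54 PM.
So centrifugation ends at 12:54 PM.
Incubation ends at 12:54 PM + 166 min = 3:40 PM.
Centrifugation starts at 3:40 PM − 286 min = 10:54 AM.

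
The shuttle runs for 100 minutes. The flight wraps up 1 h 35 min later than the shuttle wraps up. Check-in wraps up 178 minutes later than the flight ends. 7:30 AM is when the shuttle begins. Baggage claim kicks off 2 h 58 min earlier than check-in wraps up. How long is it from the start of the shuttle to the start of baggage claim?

3 h 15 min

The shuttle ends at 7:30 AM + 100 min = 9:10 AM.
The flight ends at 9:10 AM + 95 min = 10:45 AM.
Check-in ends at 10:45 AM + 178 min = 1:43 PM.
Baggage claim starts at 1:43 PM − 178 min = 10:45 AM.
From 7:30 AM to 10:45 AM is 3 h 15 min.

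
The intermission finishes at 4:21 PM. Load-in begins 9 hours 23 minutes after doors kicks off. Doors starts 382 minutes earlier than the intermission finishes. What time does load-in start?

7:22 PM

Doors starts at 4:21 PM − 382 min = 9:59 AM.
Load-in starts at 9:59 AM + 563 min = 7:22 PM.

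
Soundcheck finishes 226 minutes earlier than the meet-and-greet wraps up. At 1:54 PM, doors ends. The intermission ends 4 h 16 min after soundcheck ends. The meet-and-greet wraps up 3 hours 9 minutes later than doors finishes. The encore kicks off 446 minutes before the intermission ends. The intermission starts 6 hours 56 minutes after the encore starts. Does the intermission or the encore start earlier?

the encore

The meet-and-greet ends at 1:54 PM + 189 min = 5:03 PM.
Soundcheck ends at 5:03 PM − 226 min = 1:17 PM.
The intermission ends at 1:17 PM + 256 min = 5:33 PM.
The encore starts at 5:33 PM − 446 min = 10:07 AM.
The intermission starts at 10:07 AM + 416 min = 5:03 PM.
The intermission starts at 5:03 PM and the encore starts at 10:07 AM, so the encore is first.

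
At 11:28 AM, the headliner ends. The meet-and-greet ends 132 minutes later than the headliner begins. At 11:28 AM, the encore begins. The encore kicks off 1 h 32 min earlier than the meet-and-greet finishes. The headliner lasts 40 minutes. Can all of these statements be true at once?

The headliner starts at 11:28 AM − 40 min = 10:48 AM.
The meet-and-greet ends at 10:48 AM + 132 min = 1:00 PM.
The encore starts at 1:00 PM − 92 min = 11:28 AM.
That matches the stated 11:28 AM, so the schedule is consistent.

Yes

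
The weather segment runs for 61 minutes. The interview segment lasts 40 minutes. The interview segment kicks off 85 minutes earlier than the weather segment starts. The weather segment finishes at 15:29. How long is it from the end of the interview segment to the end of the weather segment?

The weather segment starts at 15:29 − 61 min = 14:28.
The interview segment starts at 14:28 − 85 min = 13:03.
The interview segment ends at 13:03 + 40 min = 13:43.
From 13:43 to 15:29 is 1 hour 46 minutes.

1 hour 46 minutes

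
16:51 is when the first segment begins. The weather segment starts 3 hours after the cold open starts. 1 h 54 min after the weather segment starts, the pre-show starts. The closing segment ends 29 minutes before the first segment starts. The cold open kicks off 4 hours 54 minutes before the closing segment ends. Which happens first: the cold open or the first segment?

the cold open

The closing segment ends at 16:51 − 29 min = 16:22.
The cold open starts at 16:22 − 294 min = 11:28.
The cold open starts at 11:28 and the first segment starts at 16:51, so the cold open is first.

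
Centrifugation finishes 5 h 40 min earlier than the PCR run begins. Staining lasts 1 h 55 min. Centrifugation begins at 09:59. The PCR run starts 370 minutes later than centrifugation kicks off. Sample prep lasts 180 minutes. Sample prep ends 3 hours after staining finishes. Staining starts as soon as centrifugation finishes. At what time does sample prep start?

12:24

The PCR run starts at 09:59 + 370 min = 16:09.
Centrifugation ends at 16:09 − 340 min = 10:29.
So staining starts at 10:29.
Staining ends at 10:29 + 115 min = 12:24.
Sample prep ends at 12:24 + 180 min = 15:24.
Sample prep starts at 15:24 − 180 min = 12:24.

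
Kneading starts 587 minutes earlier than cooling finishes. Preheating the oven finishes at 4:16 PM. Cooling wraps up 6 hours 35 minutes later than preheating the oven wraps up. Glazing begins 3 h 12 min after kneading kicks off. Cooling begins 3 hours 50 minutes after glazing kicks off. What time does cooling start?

Cooling ends at 4:16 PM + 395 min = 10:51 PM.
Kneading starts at 10:51 PM − 587 min = 1:04 PM.
Glazing starts at 1:04 PM + 192 min = 4:16 PM.
Cooling starts at 4:16 PM + 230 min = 8:06 PM.

8:06 PM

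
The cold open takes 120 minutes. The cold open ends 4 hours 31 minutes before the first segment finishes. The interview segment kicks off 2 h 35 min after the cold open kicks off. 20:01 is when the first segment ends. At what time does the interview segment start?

16:05

The cold open ends at 20:01 − 271 min = 15:30.
The cold open starts at 15:30 − 120 min = 13:30.
The interview segment starts at 13:30 + 155 min = 16:05.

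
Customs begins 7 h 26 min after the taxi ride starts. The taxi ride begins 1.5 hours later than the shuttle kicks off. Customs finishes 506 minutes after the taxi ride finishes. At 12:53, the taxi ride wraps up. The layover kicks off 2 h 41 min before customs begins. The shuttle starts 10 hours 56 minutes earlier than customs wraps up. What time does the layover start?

Customs ends at 12:53 + 506 min = 21:19.
The shuttle starts at 21:19 − 656 min = 10:23.
The taxi ride starts at 10:23 + 90 min = 11:53.
Customs starts at 11:53 + 446 min = 19:19.
The layover starts at 19:19 − 161 min = 16:38.

16:38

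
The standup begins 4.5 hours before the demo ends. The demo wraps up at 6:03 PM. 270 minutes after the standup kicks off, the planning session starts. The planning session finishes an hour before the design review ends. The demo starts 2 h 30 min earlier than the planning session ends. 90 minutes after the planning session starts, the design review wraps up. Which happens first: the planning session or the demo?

the demo

The standup starts at 6:03 PM − 270 min = 1:33 PM.
The planning session starts at 1:33 PM + 270 min = 6:03 PM.
The design review ends at 6:03 PM + 90 min = 7:33 PM.
The planning session ends at 7:33 PM − 60 min = 6:33 PM.
The demo starts at 6:33 PM − 150 min = 4:03 PM.
The planning session starts at 6:03 PM and the demo starts at 4:03 PM, so the demo is first.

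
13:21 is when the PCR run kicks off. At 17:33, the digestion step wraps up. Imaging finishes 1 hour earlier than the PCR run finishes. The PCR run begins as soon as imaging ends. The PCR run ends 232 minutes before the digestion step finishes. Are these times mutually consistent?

No

The PCR run ends at 17:33 − 232 min = 13:41.
Imaging ends at 13:41 − 60 min = 12:41.
So the PCR run starts at 12:41.
But the PCR run is also said to start at 13:21 — a 40-minute conflict.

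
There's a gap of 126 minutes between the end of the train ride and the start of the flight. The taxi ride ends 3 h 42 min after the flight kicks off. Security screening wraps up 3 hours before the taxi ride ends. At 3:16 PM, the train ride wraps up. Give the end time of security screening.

6:04 PM

The flight starts at 3:16 PM + 126 min = 5:22 PM.
The taxi ride ends at 5:22 PM + 222 min = 9:04 PM.
Security screening ends at 9:04 PM − 180 min = 6:04 PM.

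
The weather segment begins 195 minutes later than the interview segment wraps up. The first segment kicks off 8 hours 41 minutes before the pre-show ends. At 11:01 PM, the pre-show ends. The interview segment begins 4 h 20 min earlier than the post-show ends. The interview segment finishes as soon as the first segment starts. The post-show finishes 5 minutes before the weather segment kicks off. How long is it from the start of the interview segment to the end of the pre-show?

The first segment starts at 11:01 PM − 521 min = 2:20 PM.
So the interview segment ends at 2:20 PM.
The weather segment starts at 2:20 PM + 195 min = 5:35 PM.
The post-show ends at 5:35 PM − 5 min = 5:30 PM.
The interview segment starts at 5:30 PM − 260 min = 1:10 PM.
From 1:10 PM to 11:01 PM is 9 h 51 min.

9 h 51 min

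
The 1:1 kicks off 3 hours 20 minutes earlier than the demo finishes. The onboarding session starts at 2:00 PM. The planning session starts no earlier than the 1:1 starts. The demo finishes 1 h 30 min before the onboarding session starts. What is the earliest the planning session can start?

9:10 AM

The demo ends at 2:00 PM − 90 min = 12:30 PM.
The 1:1 starts at 12:30 PM − 200 min = 9:10 AM.
The planning session is bounded by the 1:1, so the earliest it can start is 9:10 AM.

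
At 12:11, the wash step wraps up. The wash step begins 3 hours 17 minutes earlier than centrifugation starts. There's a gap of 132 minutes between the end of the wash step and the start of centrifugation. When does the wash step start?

Centrifugation starts at 12:11 + 132 min = 14:23.
The wash step starts at 14:23 − 197 min = 11:06.

11:06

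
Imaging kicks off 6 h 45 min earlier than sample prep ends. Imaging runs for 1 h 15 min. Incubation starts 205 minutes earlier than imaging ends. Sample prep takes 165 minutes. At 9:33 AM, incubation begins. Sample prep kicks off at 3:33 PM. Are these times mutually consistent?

Sample prep ends at 3:33 PM + 165 min = 6:18 PM.
Imaging starts at 6:18 PM − 405 min = 11:33 AM.
Imaging ends at 11:33 AM + 75 min = 12:48 PM.
Incubation starts at 12:48 PM − 205 min = 9:23 AM.
But incubation is also said to start at 9:33 AM — a 10-minute conflict.

No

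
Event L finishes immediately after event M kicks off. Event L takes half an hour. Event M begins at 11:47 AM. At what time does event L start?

Event L ends at 11:47 AM.
Event L starts at 11:47 AM − 30 min = 11:17 AM.

11:17 AM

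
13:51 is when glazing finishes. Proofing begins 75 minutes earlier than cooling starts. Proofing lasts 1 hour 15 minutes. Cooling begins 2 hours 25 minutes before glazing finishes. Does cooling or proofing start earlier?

Cooling starts at 13:51 − 145 min = 11:26.
Proofing starts at 11:26 − 75 min = 10:11.
Cooling starts at 11:26 and proofing starts at 10:11, so proofing is first.

proofing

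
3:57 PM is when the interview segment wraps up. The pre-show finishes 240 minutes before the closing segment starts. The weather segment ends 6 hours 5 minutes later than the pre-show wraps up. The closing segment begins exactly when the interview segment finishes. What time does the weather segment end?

The closing segment starts at 3:57 PM.
The pre-show ends at 3:57 PM − 240 min = 11:57 AM.
The weather segment ends at 11:57 AM + 365 min = 6:02 PM.

6:02 PM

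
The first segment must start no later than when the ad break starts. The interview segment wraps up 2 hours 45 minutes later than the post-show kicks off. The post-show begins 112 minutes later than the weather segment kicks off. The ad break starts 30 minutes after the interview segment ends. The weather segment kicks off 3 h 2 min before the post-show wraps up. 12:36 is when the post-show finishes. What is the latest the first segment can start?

The weather segment starts at 12:36 − 182 min = 09:34.
The post-show starts at 09:34 + 112 min = 11:26.
The interview segment ends at 11:26 + 165 min = 14:11.
The ad break starts at 14:11 + 30 min = 14:41.
The first segment is bounded by the ad break, so the latest it can start is 14:41.

14:41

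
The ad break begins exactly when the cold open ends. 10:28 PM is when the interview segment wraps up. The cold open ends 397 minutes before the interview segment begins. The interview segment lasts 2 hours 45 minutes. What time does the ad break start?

1:06 PM

The interview segment starts at 10:28 PM − 165 min = 7:43 PM.
The cold open ends at 7:43 PM − 397 min = 1:06 PM.
So the ad break starts at 1:06 PM.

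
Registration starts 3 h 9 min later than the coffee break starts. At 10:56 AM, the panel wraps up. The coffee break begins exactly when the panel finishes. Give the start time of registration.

2:05 PM

The coffee break starts at 10:56 AM.
Registration starts at 10:56 AM + 189 min = 2:05 PM.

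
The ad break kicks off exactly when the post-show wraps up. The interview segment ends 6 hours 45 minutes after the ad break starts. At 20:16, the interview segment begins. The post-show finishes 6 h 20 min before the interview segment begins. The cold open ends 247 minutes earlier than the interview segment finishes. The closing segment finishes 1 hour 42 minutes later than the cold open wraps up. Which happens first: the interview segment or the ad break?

the ad break

The post-show ends at 20:16 − 380 min = 13:56.
So the ad break starts at 13:56.
The interview segment starts at 20:16 and the ad break starts at 13:56, so the ad break is first.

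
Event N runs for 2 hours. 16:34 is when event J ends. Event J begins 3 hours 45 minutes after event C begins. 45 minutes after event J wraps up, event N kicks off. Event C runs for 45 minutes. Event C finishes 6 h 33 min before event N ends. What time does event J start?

15:46

Event N starts at 16:34 + 45 min = 17:19.
Event N ends at 17:19 + 120 min = 19:19.
Event C ends at 19:19 − 393 min = 12:46.
Event C starts at 12:46 − 45 min = 12:01.
Event J starts at 12:01 + 225 min = 15:46.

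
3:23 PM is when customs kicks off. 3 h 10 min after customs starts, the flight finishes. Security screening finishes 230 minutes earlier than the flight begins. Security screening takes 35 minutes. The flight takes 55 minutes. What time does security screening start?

The flight ends at 3:23 PM + 190 min = 6:33 PM.
The flight starts at 6:33 PM − 55 min = 5:38 PM.
Security screening ends at 5:38 PM − 230 min = 1:48 PM.
Security screening starts at 1:48 PM − 35 min = 1:13 PM.

1:13 PM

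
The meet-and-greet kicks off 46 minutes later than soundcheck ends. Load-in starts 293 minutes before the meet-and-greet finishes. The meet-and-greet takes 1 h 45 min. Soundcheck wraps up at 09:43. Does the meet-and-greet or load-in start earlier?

load-in

The meet-and-greet starts at 09:43 + 46 min = 10:29.
The meet-and-greet ends at 10:29 + 105 min = 12:14.
Load-in starts at 12:14 − 293 min = 07:21.
The meet-and-greet starts at 10:29 and load-in starts at 07:21, so load-in is first.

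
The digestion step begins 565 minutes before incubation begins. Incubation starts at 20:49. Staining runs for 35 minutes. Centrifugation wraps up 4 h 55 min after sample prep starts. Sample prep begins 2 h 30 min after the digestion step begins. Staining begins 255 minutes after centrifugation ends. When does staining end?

The digestion step starts at 20:49 − 565 min = 11:24.
Sample prep starts at 11:24 + 150 min = 13:54.
Centrifugation ends at 13:54 + 295 min = 18:49.
Staining starts at 18:49 + 255 min = 23:04.
Staining ends at 23:04 + 35 min = 23:39.

23:39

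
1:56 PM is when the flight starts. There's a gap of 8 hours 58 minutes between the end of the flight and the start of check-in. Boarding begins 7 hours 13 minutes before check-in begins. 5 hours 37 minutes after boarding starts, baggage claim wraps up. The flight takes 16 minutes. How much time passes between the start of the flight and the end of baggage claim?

7 h 38 min

The flight ends at 1:56 PM + 16 min = 2:12 PM.
Check-in starts at 2:12 PM + 538 min = 11:10 PM.
Boarding starts at 11:10 PM − 433 min = 3:57 PM.
Baggage claim ends at 3:57 PM + 337 min = 9:34 PM.
From 1:56 PM to 9:34 PM is 7 h 38 min.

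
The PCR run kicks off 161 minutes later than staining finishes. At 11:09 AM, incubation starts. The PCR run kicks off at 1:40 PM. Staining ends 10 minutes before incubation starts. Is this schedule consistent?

Staining ends at 11:09 AM − 10 min = 10:59 AM.
The PCR run starts at 10:59 AM + 161 min = 1:40 PM.
That matches the stated 1:40 PM, so the schedule is consistent.

Yes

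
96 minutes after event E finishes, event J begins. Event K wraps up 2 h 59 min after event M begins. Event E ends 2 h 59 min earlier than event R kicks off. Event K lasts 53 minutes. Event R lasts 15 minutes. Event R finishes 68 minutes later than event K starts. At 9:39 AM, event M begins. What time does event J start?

11:15 AM

Event K ends at 9:39 AM + 179 min = 12:38 PM.
Event K starts at 12:38 PM − 53 min = 11:45 AM.
Event R ends at 11:45 AM + 68 min = 12:53 PM.
Event R starts at 12:53 PM − 15 min = 12:38 PM.
Event E ends at 12:38 PM − 179 min = 9:39 AM.
Event J starts at 9:39 AM + 96 min = 11:15 AM.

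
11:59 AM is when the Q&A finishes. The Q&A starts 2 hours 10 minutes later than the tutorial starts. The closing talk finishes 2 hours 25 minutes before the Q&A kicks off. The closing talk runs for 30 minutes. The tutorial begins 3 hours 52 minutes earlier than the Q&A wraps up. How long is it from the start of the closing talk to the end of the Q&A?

4 h 37 min

The tutorial starts at 11:59 AM − 232 min = 8:07 AM.
The Q&A starts at 8:07 AM + 130 min = 10:17 AM.
The closing talk ends at 10:17 AM − 145 min = 7:52 AM.
The closing talk starts at 7:52 AM − 30 min = 7:22 AM.
From 7:22 AM to 11:59 AM is 4 h 37 min.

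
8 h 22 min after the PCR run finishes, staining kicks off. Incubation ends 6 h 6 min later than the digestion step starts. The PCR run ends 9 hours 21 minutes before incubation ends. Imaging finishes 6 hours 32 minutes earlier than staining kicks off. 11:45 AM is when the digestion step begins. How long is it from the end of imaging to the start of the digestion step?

1 h 25 min

Incubation ends at 11:45 AM + 366 min = 5:51 PM.
The PCR run ends at 5:51 PM − 561 min = 8:30 AM.
Staining starts at 8:30 AM + 502 min = 4:52 PM.
Imaging ends at 4:52 PM − 392 min = 10:20 AM.
From 10:20 AM to 11:45 AM is 1 h 25 min.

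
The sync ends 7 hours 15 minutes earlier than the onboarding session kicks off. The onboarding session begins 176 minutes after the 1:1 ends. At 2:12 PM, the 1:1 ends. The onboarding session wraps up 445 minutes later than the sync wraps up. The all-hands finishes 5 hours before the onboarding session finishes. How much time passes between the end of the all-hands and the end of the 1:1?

1 hour 54 minutes

The onboarding session starts at 2:12 PM + 176 min = 5:08 PM.
The sync ends at 5:08 PM − 435 min = 9:53 AM.
The onboarding session ends at 9:53 AM + 445 min = 5:18 PM.
The all-hands ends at 5:18 PM − 300 min = 12:18 PM.
From 12:18 PM to 2:12 PM is 1 hour 54 minutes.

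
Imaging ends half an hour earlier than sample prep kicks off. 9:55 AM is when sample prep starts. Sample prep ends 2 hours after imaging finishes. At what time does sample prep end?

Imaging ends at 9:55 AM − 30 min = 9:25 AM.
Sample prep ends at 9:25 AM + 120 min = 11:25 AM.

11:25 AM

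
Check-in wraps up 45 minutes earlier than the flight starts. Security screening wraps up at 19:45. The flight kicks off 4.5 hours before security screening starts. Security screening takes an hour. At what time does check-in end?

13:30

Security screening starts at 19:45 − 60 min = 18:45.
The flight starts at 18:45 − 270 min = 14:15.
Check-in ends at 14:15 − 45 min = 13:30.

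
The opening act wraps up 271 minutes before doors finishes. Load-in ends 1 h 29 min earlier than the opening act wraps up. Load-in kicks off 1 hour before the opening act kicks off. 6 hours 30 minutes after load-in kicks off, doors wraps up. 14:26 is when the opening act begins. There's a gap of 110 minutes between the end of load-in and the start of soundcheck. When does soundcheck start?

15:46

Load-in starts at 14:26 − 60 min = 13:26.
Doors ends at 13:26 + 390 min = 19:56.
The opening act ends at 19:56 − 271 min = 15:25.
Load-in ends at 15:25 − 89 min = 13:56.
Soundcheck starts at 13:56 + 110 min = 15:46.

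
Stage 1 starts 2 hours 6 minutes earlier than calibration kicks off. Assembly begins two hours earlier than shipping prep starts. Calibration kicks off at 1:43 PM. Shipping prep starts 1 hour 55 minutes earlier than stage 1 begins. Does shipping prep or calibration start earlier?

Stage 1 starts at 1:43 PM − 126 min = 11:37 AM.
Shipping prep starts at 11:37 AM − 115 min = 9:42 AM.
Shipping prep starts at 9:42 AM and calibration starts at 1:43 PM, so shipping prep is first.

shipping prep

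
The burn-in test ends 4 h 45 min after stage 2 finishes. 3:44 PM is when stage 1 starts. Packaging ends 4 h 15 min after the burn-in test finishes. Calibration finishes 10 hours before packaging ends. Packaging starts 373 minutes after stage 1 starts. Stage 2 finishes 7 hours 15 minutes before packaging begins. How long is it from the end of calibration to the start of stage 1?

2 h 2 min

Packaging starts at 3:44 PM + 373 min = 9:57 PM.
Stage 2 ends at 9:57 PM − 435 min = 2:42 PM.
The burn-in test ends at 2:42 PM + 285 min = 7:27 PM.
Packaging ends at 7:27 PM + 255 min = 11:42 PM.
Calibration ends at 11:42 PM − 600 min = 1:42 PM.
From 1:42 PM to 3:44 PM is 2 h 2 min.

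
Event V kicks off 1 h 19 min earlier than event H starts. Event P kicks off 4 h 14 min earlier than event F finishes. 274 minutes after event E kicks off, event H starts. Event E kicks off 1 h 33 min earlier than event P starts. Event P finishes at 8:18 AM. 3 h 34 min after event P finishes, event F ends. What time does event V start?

Event F ends at 8:18 AM + 214 min = 11:52 AM.
Event P starts at 11:52 AM − 254 min = 7:38 AM.
Event E starts at 7:38 AM − 93 min = 6:05 AM.
Event H starts at 6:05 AM + 274 min = 10:39 AM.
Event V starts at 10:39 AM − 79 min = 9:20 AM.

9:20 AM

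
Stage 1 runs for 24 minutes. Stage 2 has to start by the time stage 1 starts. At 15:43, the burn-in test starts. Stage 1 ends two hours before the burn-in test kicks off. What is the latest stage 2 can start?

Stage 1 ends at 15:43 − 120 min = 13:43.
Stage 1 starts at 13:43 − 24 min = 13:19.
Stage 2 is bounded by stage 1, so the latest it can start is 13:19.

13:19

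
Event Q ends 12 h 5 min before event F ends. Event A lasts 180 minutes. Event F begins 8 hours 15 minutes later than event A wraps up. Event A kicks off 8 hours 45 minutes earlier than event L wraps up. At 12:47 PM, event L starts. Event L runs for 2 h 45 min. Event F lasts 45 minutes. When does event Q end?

6:42 AM

Event L ends at 12:47 PM + 165 min = 3:32 PM.
Event A starts at 3:32 PM − 525 min = 6:47 AM.
Event A ends at 6:47 AM + 180 min = 9:47 AM.
Event F starts at 9:47 AM + 495 min = 6:02 PM.
Event F ends at 6:02 PM + 45 min = 6:47 PM.
Event Q ends at 6:47 PM − 725 min = 6:42 AM.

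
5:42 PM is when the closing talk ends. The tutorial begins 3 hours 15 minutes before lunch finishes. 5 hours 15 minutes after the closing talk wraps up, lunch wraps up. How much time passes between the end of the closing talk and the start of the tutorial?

Lunch ends at 5:42 PM + 315 min = 10:57 PM.
The tutorial starts at 10:57 PM − 195 min = 7:42 PM.
From 5:42 PM to 7:42 PM is two hours.

two hours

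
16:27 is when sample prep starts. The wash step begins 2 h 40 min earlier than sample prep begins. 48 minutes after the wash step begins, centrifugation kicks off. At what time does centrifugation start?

The wash step starts at 16:27 − 160 min = 13:47.
Centrifugation starts at 13:47 + 48 min = 14:35.

14:35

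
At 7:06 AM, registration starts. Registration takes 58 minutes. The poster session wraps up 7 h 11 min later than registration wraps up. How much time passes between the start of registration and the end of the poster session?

8 hours 9 minutes

Registration ends at 7:06 AM + 58 min = 8:04 AM.
The poster session ends at 8:04 AM + 431 min = 3:15 PM.
From 7:06 AM to 3:15 PM is 8 hours 9 minutes.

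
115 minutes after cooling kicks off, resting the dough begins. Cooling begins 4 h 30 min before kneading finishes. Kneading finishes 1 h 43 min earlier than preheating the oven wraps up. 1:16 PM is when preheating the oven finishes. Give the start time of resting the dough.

Kneading ends at 1:16 PM − 103 min = 11:33 AM.
Cooling starts at 11:33 AM − 270 min = 7:03 AM.
Resting the dough starts at 7:03 AM + 115 min = 8:58 AM.

8:58 AM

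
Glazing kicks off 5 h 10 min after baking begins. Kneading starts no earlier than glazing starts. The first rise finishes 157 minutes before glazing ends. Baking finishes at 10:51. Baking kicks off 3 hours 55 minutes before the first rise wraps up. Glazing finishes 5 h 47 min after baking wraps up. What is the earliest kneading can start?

Glazing ends at 10:51 + 347 min = 16:38.
The first rise ends at 16:38 − 157 min = 14:01.
Baking starts at 14:01 − 235 min = 10:06.
Glazing starts at 10:06 + 310 min = 15:16.
Kneading is bounded by glazing, so the earliest it can start is 15:16.

15:16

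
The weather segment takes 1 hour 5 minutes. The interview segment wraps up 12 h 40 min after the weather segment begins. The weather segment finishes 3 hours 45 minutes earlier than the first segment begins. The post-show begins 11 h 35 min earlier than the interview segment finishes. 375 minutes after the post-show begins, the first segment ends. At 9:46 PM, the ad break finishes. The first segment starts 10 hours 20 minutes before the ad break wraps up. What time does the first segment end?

1:56 PM

The first segment starts at 9:46 PM − 620 min = 11:26 AM.
The weather segment ends at 11:26 AM − 225 min = 7:41 AM.
The weather segment starts at 7:41 AM − 65 min = 6:36 AM.
The interview segment ends at 6:36 AM + 760 min = 7:16 PM.
The post-show starts at 7:16 PM − 695 min = 7:41 AM.
The first segment ends at 7:41 AM + 375 min = 1:56 PM.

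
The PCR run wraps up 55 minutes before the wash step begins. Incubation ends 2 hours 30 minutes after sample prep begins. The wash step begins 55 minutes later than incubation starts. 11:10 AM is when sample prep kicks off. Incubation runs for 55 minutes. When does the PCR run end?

Incubation ends at 11:10 AM + 150 min = 1:40 PM.
Incubation starts at 1:40 PM − 55 min = 12:45 PM.
The wash step starts at 12:45 PM + 55 min = 1:40 PM.
The PCR run ends at 1:40 PM − 55 min = 12:45 PM.

12:45 PM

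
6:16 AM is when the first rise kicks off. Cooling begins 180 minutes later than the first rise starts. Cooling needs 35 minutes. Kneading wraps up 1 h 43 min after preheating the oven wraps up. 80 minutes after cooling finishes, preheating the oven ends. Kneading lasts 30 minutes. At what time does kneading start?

Cooling starts at 6:16 AM + 180 min = 9:16 AM.
Cooling ends at 9:16 AM + 35 min = 9:51 AM.
Preheating the oven ends at 9:51 AM + 80 min = 11:11 AM.
Kneading ends at 11:11 AM + 103 min = 12:54 PM.
Kneading starts at 12:54 PM − 30 min = 12:24 PM.

12:24 PM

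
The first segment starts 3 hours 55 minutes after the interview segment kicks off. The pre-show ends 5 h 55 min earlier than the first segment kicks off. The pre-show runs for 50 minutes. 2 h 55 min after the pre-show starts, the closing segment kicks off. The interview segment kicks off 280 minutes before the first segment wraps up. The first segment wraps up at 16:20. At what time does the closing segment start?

The interview segment starts at 16:20 − 280 min = 11:40.
The first segment starts at 11:40 + 235 min = 15:35.
The pre-show ends at 15:35 − 355 min = 09:40.
The pre-show starts at 09:40 − 50 min = 08:50.
The closing segment starts at 08:50 + 175 min = 11:45.

11:45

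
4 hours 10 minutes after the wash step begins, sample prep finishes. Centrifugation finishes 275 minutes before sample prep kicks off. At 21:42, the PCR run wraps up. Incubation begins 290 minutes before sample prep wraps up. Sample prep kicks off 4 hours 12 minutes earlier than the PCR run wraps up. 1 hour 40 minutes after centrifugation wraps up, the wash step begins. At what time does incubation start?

Sample prep starts at 21:42 − 252 min = 17:30.
Centrifugation ends at 17:30 − 275 min = 12:55.
The wash step starts at 12:55 + 100 min = 14:35.
Sample prep ends at 14:35 + 250 min = 18:45.
Incubation starts at 18:45 − 290 min = 13:55.

13:55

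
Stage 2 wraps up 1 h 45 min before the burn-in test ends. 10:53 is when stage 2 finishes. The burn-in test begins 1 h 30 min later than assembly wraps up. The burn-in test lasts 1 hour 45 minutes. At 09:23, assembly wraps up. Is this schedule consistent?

The burn-in test starts at 09:23 + 90 min = 10:53.
The burn-in test ends at 10:53 + 105 min = 12:38.
Stage 2 ends at 12:38 − 105 min = 10:53.
That matches the stated 10:53, so the schedule is consistent.

Yes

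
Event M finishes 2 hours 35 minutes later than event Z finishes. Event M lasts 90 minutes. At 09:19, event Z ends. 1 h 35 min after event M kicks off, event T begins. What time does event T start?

Event M ends at 09:19 + 155 min = 11:54.
Event M starts at 11:54 − 90 min = 10:24.
Event T starts at 10:24 + 95 min = 11:59.

11:59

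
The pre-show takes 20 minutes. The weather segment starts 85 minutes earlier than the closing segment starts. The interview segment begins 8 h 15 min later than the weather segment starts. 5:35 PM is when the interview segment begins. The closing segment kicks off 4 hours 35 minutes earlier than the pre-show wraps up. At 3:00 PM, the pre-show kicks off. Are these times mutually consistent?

Yes

The pre-show ends at 3:00 PM + 20 min = 3:20 PM.
The closing segment starts at 3:20 PM − 275 min = 10:45 AM.
The weather segment starts at 10:45 AM − 85 min = 9:20 AM.
The interview segment starts at 9:20 AM + 495 min = 5:35 PM.
That matches the stated 5:35 PM, so the schedule is consistent.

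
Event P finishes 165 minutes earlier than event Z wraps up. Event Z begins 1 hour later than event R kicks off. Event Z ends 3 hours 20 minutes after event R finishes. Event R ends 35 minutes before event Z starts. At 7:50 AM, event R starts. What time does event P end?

Event Z starts at 7:50 AM + 60 min = 8:50 AM.
Event R ends at 8:50 AM − 35 min = 8:15 AM.
Event Z ends at 8:15 AM + 200 min = 11:35 AM.
Event P ends at 11:35 AM − 165 min = 8:50 AM.

8:50 AM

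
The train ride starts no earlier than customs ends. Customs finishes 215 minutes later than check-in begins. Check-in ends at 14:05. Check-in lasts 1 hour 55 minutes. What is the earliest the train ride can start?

Check-in starts at 14:05 − 115 min = 12:10.
Customs ends at 12:10 + 215 min = 15:45.
The train ride is bounded by customs, so the earliest it can start is 15:45.

15:45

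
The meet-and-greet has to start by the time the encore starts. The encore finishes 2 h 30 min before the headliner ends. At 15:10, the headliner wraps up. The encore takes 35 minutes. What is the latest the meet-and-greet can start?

12:05

The encore ends at 15:10 − 150 min = 12:40.
The encore starts at 12:40 − 35 min = 12:05.
The meet-and-greet is bounded by the encore, so the latest it can start is 12:05.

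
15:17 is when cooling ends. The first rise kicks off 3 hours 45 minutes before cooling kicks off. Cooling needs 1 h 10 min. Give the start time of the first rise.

10:22

Cooling starts at 15:17 − 70 min = 14:07.
The first rise starts at 14:07 − 225 min = 10:22.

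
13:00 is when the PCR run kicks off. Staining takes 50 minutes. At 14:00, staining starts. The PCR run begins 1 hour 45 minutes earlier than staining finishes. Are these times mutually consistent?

No

Staining ends at 14:00 + 50 min = 14:50.
The PCR run starts at 14:50 − 105 min = 13:05.
But the PCR run is also said to start at 13:00 — a 5-minute conflict.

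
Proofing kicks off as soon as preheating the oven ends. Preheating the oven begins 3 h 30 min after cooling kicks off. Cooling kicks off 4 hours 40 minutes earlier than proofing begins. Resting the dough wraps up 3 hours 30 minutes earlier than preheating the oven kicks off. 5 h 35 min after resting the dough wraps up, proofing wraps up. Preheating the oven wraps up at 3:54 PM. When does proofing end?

Proofing starts at 3:54 PM.
Cooling starts at 3:54 PM − 280 min = 11:14 AM.
Preheating the oven starts at 11:14 AM + 210 min = 2:44 PM.
Resting the dough ends at 2:44 PM − 210 min = 11:14 AM.
Proofing ends at 11:14 AM + 335 min = 4:49 PM.

4:49 PM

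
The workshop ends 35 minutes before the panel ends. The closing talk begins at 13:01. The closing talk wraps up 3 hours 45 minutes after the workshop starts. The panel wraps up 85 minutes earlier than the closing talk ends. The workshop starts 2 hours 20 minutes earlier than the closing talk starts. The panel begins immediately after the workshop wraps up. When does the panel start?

12:26

The workshop starts at 13:01 − 140 min = 10:41.
The closing talk ends at 10:41 + 225 min = 14:26.
The panel ends at 14:26 − 85 min = 13:01.
The workshop ends at 13:01 − 35 min = 12:26.
So the panel starts at 12:26.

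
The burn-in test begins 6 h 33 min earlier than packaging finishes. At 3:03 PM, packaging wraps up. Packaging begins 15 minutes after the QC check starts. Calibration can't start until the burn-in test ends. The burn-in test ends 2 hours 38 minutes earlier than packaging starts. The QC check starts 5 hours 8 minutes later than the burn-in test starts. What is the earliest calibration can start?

The burn-in test starts at 3:03 PM − 393 min = 8:30 AM.
The QC check starts at 8:30 AM + 308 min = 1:38 PM.
Packaging starts at 1:38 PM + 15 min = 1:53 PM.
The burn-in test ends at 1:53 PM − 158 min = 11:15 AM.
Calibration is bounded by the burn-in test, so the earliest it can start is 11:15 AM.

11:15 AM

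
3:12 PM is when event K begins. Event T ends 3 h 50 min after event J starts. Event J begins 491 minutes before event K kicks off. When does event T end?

Event J starts at 3:12 PM − 491 min = 7:01 AM.
Event T ends at 7:01 AM + 230 min = 10:51 AM.

10:51 AM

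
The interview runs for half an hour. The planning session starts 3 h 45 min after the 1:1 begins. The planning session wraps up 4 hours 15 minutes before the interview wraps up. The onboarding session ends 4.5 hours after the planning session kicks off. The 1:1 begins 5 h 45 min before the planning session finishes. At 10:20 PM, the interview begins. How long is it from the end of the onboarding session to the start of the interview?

75 minutes

The interview ends at 10:20 PM + 30 min = 10:50 PM.
The planning session ends at 10:50 PM − 255 min = 6:35 PM.
The 1:1 starts at 6:35 PM − 345 min = 12:50 PM.
The planning session starts at 12:50 PM + 225 min = 4:35 PM.
The onboarding session ends at 4:35 PM + 270 min = 9:05 PM.
From 9:05 PM to 10:20 PM is 75 minutes.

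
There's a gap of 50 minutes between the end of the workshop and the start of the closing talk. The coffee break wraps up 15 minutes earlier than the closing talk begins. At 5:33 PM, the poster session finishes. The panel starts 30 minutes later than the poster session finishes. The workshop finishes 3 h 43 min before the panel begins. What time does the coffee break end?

The panel starts at 5:33 PM + 30 min = 6:03 PM.
The workshop ends at 6:03 PM − 223 min = 2:20 PM.
The closing talk starts at 2:20 PM + 50 min = 3:10 PM.
The coffee break ends at 3:10 PM − 15 min = 2:55 PM.

2:55 PM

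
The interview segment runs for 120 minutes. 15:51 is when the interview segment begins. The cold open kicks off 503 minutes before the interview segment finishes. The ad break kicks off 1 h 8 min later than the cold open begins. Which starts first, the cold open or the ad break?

the cold open

The interview segment ends at 15:51 + 120 min = 17:51.
The cold open starts at 17:51 − 503 min = 09:28.
The ad break starts at 09:28 + 68 min = 10:36.
The cold open starts at 09:28 and the ad break starts at 10:36, so the cold open is first.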